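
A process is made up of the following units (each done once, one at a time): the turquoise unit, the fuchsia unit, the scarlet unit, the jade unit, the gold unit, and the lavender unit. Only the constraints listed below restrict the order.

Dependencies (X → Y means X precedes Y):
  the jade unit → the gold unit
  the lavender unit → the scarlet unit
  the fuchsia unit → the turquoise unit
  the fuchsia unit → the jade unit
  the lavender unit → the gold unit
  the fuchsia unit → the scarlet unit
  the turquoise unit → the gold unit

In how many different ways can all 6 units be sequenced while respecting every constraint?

The units with no prerequisites are the fuchsia unit, the lavender unit; any of them can be placed first.
Enumerating by repeatedly choosing an available unit (one whose prerequisites are all placed) gives 26 distinct complete orderings.

26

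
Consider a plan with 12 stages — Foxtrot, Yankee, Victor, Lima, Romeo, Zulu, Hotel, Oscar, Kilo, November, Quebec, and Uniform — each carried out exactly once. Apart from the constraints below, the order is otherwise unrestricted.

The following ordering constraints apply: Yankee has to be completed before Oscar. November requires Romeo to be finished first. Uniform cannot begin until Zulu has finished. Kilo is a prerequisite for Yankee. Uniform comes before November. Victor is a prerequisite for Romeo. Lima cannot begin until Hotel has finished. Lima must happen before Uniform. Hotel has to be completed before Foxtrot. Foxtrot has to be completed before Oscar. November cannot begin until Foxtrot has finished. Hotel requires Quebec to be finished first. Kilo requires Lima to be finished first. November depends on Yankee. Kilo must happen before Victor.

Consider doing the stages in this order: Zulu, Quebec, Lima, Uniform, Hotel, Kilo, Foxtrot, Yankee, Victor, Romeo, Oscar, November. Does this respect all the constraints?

In the proposed order, Lima appears before Hotel.
Since Hotel is required before Lima, the ordering is invalid.

No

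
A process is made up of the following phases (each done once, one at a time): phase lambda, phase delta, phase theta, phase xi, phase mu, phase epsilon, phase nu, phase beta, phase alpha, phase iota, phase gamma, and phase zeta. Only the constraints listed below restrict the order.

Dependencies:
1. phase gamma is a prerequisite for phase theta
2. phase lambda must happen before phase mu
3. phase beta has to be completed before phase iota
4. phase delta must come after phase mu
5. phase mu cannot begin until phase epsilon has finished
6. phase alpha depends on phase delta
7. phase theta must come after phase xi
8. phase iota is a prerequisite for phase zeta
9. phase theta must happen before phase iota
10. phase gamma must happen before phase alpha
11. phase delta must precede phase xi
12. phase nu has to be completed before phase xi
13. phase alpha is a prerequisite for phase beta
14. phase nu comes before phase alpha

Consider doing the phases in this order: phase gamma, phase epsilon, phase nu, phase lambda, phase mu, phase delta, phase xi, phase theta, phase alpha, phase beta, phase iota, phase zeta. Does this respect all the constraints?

Every stated constraint is respected: phase gamma sits at position 1, ahead of phase alpha at position 9, and each of the other listed pairs likewise has the predecessor earlier in the sequence.

Yes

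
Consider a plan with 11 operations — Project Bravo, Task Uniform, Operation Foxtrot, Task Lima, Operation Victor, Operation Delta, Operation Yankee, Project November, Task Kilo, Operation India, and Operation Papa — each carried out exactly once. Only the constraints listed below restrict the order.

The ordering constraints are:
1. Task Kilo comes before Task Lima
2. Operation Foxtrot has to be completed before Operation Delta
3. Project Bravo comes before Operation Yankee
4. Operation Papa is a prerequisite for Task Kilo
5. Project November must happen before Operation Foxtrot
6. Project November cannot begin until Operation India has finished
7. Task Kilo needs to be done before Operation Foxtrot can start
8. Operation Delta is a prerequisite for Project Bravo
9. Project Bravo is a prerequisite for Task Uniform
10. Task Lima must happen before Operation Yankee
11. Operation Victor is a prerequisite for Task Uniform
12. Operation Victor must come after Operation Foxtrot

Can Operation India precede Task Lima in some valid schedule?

No chain of constraints runs from Task Lima to Operation India, so Task Lima is not required to come first.
That means at least one valid schedule has Operation India before Task Lima.

Yes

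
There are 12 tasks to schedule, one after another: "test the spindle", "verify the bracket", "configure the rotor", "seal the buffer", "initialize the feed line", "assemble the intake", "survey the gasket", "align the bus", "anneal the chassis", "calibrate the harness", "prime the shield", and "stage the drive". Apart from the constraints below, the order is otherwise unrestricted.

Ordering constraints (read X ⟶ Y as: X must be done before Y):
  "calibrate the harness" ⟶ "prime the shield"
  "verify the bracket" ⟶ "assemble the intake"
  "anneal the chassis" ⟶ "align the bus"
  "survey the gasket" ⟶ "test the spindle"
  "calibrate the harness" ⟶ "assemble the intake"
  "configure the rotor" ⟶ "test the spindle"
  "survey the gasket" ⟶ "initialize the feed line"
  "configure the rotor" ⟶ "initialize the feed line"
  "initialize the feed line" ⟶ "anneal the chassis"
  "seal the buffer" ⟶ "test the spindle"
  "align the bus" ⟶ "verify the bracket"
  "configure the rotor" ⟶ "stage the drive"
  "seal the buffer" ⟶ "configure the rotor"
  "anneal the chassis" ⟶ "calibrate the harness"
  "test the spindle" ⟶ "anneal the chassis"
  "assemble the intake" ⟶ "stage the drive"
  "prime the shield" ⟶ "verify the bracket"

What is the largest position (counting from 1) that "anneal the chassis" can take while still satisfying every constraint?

Every task that must follow "anneal the chassis" has to come after it. Tracing all chains starting from "anneal the chassis", those tasks are: "verify the bracket", "assemble the intake", "align the bus", "calibrate the harness", "prime the shield", "stage the drive" — 6 in total.
With 6 mandatory successors out of 12 tasks total, the latest slot for "anneal the chassis" is 12−6 = 6, and it's reachable by doing all non-successors before "anneal the chassis".

6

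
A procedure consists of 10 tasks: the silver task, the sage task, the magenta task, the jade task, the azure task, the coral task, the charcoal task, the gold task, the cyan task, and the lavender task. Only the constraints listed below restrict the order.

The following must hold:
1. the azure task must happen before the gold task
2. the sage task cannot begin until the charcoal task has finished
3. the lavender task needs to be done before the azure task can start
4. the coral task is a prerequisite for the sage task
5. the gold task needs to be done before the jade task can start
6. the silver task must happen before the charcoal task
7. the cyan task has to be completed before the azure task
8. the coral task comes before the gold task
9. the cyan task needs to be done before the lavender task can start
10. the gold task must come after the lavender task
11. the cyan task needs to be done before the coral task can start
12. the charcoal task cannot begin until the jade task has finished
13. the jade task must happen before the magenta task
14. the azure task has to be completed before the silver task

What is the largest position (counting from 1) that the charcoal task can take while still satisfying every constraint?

9

The only task forced after the charcoal task (directly or by a chain) is the sage task.
So at least 1 task follows the charcoal task, putting the charcoal task no later than position 9. That position is achievable by scheduling everything else first.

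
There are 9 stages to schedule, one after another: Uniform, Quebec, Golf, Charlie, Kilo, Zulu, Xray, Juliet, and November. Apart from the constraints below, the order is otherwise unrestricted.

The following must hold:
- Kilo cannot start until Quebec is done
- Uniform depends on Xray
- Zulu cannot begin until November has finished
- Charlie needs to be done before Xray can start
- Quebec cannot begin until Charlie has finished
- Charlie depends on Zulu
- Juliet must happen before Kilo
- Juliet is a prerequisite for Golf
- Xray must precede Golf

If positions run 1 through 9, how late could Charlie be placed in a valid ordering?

Every stage that must follow Charlie has to come after it. Tracing all chains starting from Charlie, those stages are: Uniform, Quebec, Golf, Kilo, Xray — 5 in total.
So at least 5 stages follow Charlie, putting Charlie no later than position 4. That position is achievable by scheduling everything else first.

4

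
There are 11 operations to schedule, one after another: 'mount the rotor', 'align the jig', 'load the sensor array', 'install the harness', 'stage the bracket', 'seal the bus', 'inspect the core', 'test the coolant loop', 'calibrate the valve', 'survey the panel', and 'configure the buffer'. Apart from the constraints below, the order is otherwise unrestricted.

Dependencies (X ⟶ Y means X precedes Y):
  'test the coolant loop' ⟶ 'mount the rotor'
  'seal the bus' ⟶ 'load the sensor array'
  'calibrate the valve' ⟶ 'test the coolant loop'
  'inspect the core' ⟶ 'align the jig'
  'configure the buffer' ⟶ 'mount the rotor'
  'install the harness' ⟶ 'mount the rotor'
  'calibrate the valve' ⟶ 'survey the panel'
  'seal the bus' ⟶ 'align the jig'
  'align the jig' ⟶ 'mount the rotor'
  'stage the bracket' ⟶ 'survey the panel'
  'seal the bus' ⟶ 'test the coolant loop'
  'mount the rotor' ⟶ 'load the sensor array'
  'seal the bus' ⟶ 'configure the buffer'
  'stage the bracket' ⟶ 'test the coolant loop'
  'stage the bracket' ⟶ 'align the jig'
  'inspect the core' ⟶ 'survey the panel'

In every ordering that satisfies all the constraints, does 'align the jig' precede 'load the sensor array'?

Yes

Chaining the stated constraints: 'align the jig' → 'mount the rotor' → 'load the sensor array'.
Hence 'align the jig' necessarily comes before 'load the sensor array'.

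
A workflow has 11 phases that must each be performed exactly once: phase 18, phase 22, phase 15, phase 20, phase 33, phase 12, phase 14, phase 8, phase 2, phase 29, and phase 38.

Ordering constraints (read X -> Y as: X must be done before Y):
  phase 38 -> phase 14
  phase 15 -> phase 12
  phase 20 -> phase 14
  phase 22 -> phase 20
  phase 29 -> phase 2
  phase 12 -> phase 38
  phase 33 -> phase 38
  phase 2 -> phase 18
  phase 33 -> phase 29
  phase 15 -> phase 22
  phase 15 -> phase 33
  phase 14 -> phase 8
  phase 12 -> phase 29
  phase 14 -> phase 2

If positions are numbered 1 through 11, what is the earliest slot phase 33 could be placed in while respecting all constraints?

Working backwards through the constraints from phase 33, its only required predecessor is phase 15.
With 1 mandatory predecessor, the earliest phase 33 can sit is position 1+1 = 2, and placing just that one first achieves it.

2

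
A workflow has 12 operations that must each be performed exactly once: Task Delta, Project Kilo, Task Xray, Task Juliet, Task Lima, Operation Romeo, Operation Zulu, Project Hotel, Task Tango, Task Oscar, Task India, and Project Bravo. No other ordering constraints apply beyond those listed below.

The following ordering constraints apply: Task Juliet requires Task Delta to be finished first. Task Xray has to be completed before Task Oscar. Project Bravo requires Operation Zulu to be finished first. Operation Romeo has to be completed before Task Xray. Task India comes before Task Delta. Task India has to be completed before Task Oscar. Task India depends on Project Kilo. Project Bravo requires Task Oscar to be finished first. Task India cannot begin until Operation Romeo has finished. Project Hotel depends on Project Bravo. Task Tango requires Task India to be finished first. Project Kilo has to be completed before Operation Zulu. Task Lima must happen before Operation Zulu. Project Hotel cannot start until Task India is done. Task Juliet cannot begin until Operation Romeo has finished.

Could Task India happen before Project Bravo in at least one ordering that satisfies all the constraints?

Yes

Every valid ordering already has Task India before Project Bravo (the constraints require it), so in particular at least one does.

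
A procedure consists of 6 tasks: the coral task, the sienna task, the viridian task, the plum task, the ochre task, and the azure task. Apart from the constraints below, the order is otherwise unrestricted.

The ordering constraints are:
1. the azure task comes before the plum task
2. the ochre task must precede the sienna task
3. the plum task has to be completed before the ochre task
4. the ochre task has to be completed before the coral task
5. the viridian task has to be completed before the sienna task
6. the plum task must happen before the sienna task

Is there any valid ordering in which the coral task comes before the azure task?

No

There is a dependency chain the azure task → the plum task → the ochre task → the coral task, so the coral task always comes after the azure task.
So no valid ordering can have the coral task before the azure task.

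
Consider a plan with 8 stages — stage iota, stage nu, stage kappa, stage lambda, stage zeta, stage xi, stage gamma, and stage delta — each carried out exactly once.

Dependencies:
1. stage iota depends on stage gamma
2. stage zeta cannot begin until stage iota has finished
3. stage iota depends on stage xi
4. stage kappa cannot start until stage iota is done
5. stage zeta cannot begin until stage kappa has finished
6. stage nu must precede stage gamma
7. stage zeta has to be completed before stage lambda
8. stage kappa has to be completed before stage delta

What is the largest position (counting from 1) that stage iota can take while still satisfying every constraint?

4

The stages that are forced after stage iota, directly or by a chain of constraints, are stage kappa, stage lambda, stage zeta, stage delta. That's 4 stages.
With 4 mandatory successors out of 8 stages total, the latest slot for stage iota is 8−4 = 4, and it's reachable by doing all non-successors before stage iota.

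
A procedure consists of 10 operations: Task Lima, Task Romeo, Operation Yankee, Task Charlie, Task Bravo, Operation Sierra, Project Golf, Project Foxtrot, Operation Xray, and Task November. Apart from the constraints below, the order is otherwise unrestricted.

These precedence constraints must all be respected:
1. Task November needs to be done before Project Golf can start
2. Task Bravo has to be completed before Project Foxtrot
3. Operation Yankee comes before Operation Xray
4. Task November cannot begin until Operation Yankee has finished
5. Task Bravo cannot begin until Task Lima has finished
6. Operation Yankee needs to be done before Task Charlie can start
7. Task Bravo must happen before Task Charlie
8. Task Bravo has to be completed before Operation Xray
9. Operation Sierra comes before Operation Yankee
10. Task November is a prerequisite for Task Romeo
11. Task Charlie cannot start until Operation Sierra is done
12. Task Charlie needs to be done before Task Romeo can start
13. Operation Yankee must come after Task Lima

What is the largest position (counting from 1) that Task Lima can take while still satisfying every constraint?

2

The operations that are forced after Task Lima, directly or by a chain of constraints, are Task Romeo, Operation Yankee, Task Charlie, Task Bravo, Project Golf, Project Foxtrot, Operation Xray, Task November. That's 8 operations.
With 8 mandatory successors out of 10 operations total, the latest slot for Task Lima is 10−8 = 2, and it's reachable by doing all non-successors before Task Lima.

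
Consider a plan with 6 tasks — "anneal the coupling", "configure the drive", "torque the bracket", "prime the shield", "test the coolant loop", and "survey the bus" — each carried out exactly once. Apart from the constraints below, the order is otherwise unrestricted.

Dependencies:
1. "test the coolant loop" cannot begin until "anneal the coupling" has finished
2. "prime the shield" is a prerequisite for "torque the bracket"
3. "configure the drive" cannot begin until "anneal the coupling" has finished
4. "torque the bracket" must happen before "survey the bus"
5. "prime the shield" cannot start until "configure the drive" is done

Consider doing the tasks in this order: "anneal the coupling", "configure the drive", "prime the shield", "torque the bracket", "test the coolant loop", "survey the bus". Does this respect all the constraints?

Yes

Checking each listed constraint against this order: for instance, "anneal the coupling" is in position 1 and "test the coolant loop" in position 5, so that constraint holds — and the remaining constraints check out the same way.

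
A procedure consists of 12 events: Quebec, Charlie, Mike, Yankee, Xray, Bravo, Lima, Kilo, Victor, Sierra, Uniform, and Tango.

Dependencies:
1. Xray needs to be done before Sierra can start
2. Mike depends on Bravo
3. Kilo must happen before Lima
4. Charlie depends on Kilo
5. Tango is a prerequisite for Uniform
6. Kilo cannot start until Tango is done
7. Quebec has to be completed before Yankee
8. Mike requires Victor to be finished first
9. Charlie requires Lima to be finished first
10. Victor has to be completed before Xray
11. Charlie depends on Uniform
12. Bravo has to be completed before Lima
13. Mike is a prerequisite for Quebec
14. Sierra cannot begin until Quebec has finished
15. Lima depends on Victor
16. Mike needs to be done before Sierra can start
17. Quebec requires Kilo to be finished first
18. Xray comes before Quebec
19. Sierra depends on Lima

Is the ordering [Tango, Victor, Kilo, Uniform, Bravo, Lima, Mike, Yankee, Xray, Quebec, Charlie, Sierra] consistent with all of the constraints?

No

Here Quebec comes after Yankee.
That contradicts the constraint that Quebec must precede Yankee.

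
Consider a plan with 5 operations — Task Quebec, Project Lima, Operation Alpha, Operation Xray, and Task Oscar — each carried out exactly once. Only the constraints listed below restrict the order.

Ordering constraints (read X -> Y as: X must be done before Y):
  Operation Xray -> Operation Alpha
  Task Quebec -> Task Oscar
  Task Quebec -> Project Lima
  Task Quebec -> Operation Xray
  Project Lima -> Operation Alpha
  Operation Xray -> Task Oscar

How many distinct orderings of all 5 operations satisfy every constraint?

5

Only Task Quebec has no prerequisites, so it must go first.
Enumerating by repeatedly choosing an available operation (one whose prerequisites are all placed) gives 5 distinct complete orderings.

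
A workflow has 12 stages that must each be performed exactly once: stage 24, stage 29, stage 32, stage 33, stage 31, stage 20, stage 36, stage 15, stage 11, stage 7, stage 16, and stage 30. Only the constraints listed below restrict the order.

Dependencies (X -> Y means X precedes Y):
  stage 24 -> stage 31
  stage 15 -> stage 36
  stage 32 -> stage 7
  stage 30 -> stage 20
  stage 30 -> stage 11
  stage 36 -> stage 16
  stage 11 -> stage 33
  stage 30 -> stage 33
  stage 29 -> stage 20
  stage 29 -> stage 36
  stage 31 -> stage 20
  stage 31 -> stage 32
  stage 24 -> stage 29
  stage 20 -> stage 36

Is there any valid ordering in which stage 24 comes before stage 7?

The constraints force stage 24 before stage 7, so yes — every valid ordering has stage 24 earlier.

Yes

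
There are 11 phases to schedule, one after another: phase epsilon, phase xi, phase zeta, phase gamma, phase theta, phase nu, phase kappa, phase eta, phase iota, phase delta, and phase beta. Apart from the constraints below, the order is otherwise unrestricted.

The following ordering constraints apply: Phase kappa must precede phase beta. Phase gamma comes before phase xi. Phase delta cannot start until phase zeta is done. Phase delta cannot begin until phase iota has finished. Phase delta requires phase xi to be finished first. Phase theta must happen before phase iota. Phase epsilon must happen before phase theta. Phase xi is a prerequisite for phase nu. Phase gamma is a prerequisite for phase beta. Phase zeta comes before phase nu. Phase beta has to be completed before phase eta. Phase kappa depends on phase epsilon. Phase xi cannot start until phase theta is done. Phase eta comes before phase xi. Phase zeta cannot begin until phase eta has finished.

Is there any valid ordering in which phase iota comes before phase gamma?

No chain of constraints runs from phase gamma to phase iota, so phase gamma is not required to come first.
That means at least one valid schedule has phase iota before phase gamma.

Yes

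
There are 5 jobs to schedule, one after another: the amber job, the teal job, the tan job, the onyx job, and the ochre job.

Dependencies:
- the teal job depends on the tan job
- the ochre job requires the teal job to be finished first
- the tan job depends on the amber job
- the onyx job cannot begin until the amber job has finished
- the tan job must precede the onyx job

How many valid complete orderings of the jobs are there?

3

The amber job is the only job with nothing required before it, so every ordering starts there.
Counting all ways to extend the partial order to a total order gives 3.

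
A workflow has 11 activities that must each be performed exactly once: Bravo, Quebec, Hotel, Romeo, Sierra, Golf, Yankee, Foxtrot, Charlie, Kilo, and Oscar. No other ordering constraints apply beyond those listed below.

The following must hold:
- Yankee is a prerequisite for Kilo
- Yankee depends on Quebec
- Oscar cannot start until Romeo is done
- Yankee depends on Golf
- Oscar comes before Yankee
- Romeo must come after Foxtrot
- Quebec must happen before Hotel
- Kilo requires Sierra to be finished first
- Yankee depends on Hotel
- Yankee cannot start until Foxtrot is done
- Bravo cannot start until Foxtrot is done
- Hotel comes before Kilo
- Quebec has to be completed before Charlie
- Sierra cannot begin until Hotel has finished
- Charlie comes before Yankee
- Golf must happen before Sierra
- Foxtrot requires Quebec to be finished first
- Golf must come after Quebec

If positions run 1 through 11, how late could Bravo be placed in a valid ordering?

No constraint forces any activity after Bravo, so it can be placed last, in position 11.

11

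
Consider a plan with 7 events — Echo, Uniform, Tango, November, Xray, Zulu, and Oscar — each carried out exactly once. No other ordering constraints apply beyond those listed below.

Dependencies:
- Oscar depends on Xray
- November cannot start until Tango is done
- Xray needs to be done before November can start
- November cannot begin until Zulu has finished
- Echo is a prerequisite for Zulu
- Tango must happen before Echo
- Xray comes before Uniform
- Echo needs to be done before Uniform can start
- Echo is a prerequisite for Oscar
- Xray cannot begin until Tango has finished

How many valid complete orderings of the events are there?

Only Tango has no prerequisites, so it must go first.
Counting all ways to extend the partial order to a total order gives 30.

30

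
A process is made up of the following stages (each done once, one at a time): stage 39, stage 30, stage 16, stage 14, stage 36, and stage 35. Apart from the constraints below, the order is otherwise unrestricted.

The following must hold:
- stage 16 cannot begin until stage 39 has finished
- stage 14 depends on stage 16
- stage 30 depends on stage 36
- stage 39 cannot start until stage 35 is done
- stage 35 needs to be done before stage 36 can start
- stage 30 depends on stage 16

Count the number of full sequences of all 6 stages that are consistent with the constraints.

7

Stage 35 is the only stage with nothing required before it, so every ordering starts there.
Systematically extending each partial ordering one stage at a time and counting, there are 7 complete orderings.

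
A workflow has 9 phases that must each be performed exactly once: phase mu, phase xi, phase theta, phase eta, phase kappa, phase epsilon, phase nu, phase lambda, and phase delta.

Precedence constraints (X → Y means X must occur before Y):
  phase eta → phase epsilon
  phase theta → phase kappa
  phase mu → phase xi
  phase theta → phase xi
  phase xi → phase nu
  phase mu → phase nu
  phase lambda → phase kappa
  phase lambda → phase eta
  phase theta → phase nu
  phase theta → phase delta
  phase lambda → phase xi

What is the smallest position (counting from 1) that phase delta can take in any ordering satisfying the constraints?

2

Working backwards through the constraints from phase delta, its only required predecessor is phase theta.
With 1 mandatory predecessor, the earliest phase delta can sit is position 1+1 = 2, and placing just that one first achieves it.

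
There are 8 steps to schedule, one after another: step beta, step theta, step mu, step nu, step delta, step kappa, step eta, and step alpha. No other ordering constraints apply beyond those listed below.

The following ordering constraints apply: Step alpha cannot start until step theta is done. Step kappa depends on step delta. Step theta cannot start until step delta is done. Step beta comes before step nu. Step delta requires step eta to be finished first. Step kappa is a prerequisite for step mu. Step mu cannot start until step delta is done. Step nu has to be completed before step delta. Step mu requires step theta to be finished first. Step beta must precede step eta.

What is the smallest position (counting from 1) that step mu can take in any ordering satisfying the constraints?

Every step that must precede step mu has to come before it. Tracing all chains that end at step mu, those steps are: step beta, step theta, step nu, step delta, step kappa, step eta — 6 in total.
With 6 mandatory predecessors, the earliest step mu can sit is position 6+1 = 7, and placing just those 6 first achieves it.

7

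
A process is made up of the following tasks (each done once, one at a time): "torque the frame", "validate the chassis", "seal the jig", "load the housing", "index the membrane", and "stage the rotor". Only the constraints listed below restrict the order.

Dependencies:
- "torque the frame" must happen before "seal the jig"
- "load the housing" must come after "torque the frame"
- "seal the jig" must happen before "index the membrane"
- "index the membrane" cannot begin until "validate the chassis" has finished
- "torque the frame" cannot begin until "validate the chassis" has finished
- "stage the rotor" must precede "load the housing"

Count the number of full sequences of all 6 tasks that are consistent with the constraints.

2 tasks have no prerequisites ("validate the chassis", "stage the rotor"), so any of them could come first.
Systematically extending each partial ordering one task at a time and counting, there are 12 complete orderings.

12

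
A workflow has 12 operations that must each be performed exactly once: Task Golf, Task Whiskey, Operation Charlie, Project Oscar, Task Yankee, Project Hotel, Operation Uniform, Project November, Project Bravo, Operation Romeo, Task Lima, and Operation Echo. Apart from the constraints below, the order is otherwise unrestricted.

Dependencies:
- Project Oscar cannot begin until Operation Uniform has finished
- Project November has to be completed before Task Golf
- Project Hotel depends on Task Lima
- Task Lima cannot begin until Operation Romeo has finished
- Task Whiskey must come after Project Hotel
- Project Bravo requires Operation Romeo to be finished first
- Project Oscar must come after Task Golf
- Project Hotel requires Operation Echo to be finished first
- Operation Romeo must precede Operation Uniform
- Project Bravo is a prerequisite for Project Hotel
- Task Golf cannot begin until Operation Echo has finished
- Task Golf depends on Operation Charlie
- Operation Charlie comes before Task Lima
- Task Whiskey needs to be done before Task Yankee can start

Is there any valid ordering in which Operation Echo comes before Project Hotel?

The constraints force Operation Echo before Project Hotel, so yes — every valid ordering has Operation Echo earlier.

Yes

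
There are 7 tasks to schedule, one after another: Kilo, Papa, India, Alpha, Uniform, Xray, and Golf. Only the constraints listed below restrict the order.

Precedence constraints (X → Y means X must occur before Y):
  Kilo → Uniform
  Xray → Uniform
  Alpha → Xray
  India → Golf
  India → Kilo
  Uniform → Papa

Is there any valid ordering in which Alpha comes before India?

Nothing in the constraints forces India before Alpha — there is no chain from India to Alpha.
That means at least one valid schedule has Alpha before India.

Yes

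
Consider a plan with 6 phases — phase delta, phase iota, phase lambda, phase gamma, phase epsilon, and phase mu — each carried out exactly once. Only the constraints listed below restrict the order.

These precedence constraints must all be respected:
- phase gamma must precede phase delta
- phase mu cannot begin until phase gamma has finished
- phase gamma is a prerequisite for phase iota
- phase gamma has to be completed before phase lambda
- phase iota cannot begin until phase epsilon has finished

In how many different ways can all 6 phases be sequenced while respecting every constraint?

84

The phases with no prerequisites are phase gamma, phase epsilon; any of them can be placed first.
Systematically extending each partial ordering one phase at a time and counting, there are 84 complete orderings.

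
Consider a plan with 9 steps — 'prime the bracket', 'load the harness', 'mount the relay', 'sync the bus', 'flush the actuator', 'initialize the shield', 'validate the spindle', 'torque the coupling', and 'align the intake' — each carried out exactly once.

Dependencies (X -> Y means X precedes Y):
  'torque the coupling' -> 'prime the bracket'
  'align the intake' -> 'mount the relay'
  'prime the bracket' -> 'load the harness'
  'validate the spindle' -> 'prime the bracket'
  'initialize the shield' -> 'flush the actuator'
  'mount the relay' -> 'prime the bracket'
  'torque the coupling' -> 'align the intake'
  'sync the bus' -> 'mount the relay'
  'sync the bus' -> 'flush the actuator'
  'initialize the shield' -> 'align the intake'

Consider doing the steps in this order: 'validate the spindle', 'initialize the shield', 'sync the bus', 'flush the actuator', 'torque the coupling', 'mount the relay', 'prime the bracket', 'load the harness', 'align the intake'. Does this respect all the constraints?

No

In the proposed order, 'mount the relay' appears before 'align the intake'.
But one of the constraints requires 'align the intake' before 'mount the relay', so this ordering violates it.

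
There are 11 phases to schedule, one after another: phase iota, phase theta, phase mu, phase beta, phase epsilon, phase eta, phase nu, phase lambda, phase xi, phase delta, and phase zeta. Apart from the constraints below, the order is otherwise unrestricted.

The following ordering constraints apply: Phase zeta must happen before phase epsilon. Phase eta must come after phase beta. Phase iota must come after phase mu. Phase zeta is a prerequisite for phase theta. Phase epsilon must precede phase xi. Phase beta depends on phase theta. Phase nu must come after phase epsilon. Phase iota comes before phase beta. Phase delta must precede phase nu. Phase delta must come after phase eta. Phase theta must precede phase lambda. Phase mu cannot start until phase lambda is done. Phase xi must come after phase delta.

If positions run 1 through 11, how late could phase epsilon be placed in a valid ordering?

Following every chain forward from phase epsilon, the phases that must come later are phase nu, phase xi — 2 of them.
With 2 mandatory successors out of 11 phases total, the latest slot for phase epsilon is 11−2 = 9, and it's reachable by doing all non-successors before phase epsilon.

9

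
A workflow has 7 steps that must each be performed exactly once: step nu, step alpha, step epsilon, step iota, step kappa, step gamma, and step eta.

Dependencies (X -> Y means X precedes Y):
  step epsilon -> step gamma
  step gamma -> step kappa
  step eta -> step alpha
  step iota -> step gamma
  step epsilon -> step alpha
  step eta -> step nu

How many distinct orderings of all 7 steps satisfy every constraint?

3 steps have no prerequisites (step epsilon, step iota, step eta), so any of them could come first.
Enumerating by repeatedly choosing an available step (one whose prerequisites are all placed) gives 117 distinct complete orderings.

117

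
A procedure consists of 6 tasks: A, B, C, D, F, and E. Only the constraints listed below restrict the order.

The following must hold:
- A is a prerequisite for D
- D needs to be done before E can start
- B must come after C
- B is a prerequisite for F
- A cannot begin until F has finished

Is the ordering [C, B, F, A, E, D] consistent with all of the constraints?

In the proposed order, E appears before D.
But one of the constraints requires D before E, so this ordering violates it.

No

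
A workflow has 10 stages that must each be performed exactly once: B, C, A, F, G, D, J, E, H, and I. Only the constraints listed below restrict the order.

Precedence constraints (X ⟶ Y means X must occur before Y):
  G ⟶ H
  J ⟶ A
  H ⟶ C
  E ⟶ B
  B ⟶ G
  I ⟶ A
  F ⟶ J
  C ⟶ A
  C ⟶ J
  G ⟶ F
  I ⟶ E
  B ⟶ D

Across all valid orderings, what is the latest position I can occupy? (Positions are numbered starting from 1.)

The stages that are forced after I, directly or by a chain of constraints, are B, C, A, F, G, D, J, E, H. That's 9 stages.
So at least 9 stages follow I, putting I no later than position 1. That position is achievable by scheduling everything else first.

1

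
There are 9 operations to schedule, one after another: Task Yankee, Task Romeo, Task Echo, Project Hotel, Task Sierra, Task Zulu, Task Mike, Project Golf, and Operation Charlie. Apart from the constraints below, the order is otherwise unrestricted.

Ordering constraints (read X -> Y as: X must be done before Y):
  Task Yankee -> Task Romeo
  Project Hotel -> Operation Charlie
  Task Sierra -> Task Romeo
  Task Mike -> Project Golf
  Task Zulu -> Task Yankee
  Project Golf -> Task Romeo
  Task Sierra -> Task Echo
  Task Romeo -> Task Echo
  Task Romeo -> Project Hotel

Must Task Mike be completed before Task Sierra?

Task Mike and Task Sierra are not related by any chain of constraints.
There exist valid orderings with Task Sierra before Task Mike, so Task Mike is not required to come first.

No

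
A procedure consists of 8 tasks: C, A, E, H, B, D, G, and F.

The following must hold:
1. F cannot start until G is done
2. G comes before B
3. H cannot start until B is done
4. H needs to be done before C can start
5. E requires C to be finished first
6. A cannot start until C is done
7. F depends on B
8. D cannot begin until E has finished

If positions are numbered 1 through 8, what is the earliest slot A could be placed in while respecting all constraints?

5

Every task that must precede A has to come before it. Tracing all chains that end at A, those tasks are: C, H, B, G — 4 in total.
With 4 mandatory predecessors, the earliest A can sit is position 4+1 = 5, and placing just those 4 first achieves it.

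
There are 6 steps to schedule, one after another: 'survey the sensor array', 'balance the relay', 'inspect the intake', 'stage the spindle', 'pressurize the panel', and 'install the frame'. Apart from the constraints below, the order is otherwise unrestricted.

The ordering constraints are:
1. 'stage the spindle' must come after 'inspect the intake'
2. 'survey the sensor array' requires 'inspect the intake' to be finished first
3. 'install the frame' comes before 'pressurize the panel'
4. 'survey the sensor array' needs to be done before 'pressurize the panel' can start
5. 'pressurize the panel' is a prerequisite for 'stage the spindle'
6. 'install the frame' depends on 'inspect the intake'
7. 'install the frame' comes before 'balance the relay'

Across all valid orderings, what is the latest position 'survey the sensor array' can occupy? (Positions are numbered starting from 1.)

Every step that must follow 'survey the sensor array' has to come after it. Tracing all chains starting from 'survey the sensor array', those steps are: 'stage the spindle', 'pressurize the panel' — 2 in total.
With 2 mandatory successors out of 6 steps total, the latest slot for 'survey the sensor array' is 6−2 = 4, and it's reachable by doing all non-successors before 'survey the sensor array'.

4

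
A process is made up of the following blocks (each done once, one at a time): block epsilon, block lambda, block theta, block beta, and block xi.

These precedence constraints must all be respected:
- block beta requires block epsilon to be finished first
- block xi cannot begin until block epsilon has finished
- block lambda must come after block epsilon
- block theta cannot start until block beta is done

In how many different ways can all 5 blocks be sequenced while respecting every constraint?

12

Only block epsilon has no prerequisites, so it must go first.
Counting all ways to extend the partial order to a total order gives 12.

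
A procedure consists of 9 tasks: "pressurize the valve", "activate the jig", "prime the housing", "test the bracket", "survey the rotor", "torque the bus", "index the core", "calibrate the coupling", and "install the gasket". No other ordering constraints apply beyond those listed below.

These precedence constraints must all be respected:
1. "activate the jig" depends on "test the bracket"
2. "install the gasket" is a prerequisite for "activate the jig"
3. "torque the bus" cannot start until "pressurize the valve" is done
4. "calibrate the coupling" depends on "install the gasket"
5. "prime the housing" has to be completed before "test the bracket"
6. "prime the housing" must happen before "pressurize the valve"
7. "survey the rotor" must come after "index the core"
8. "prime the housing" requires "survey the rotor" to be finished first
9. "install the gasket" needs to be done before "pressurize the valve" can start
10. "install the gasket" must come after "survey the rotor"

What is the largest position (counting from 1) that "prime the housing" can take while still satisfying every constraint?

5

Every task that must follow "prime the housing" has to come after it. Tracing all chains starting from "prime the housing", those tasks are: "pressurize the valve", "activate the jig", "test the bracket", "torque the bus" — 4 in total.
So at least 4 tasks follow "prime the housing", putting "prime the housing" no later than position 5. That position is achievable by scheduling everything else first.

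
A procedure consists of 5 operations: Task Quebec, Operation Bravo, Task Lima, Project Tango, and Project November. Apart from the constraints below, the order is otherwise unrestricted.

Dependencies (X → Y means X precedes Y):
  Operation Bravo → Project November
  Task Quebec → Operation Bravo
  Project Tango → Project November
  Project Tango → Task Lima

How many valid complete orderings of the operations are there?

The operations with no prerequisites are Task Quebec, Project Tango; any of them can be placed first.
Enumerating by repeatedly choosing an available operation (one whose prerequisites are all placed) gives 9 distinct complete orderings.

9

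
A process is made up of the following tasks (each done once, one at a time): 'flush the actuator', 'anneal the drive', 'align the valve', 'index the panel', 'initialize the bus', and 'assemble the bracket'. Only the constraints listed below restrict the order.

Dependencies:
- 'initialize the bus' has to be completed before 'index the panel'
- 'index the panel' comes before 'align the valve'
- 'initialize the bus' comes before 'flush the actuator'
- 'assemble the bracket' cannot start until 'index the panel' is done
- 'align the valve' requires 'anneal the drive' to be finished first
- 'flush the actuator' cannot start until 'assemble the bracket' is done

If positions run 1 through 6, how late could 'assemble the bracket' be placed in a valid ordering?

5

The only task forced after 'assemble the bracket' (directly or by a chain) is 'flush the actuator'.
So at least 1 task follows 'assemble the bracket', putting 'assemble the bracket' no later than position 5. That position is achievable by scheduling everything else first.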